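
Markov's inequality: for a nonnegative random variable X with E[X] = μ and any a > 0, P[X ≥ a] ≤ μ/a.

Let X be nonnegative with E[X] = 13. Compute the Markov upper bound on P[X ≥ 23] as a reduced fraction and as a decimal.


μ = E[X] = 13, a = 23.
Markov: P[X ≥ 23] ≤ μ/a = (13)/23 = 13/23.
Numerically: ≈ 0.56522.
(Since a = 23 > μ = 13.00000, the bound 13/23 is < 1 and informative.)

P[X ≥ 23] ≤ 13/23 ≈ 0.56522.


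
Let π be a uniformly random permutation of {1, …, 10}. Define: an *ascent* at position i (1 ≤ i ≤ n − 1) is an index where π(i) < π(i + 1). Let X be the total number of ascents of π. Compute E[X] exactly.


Write X = Σ X_I over i = 1, …, 9, with X_I the indicator of one ascent.
There are 9 indicators.
For each fixed i, the pair (π(i), π(i+1)) is a uniformly random ordered pair of distinct values from {1, …, 10}; by symmetry P[π(i) < π(i+1)] = 1/2.
By linearity: E[X] = 9 · (1/2) = (10 − 1) · (1/2) = 9/2 ≈ 4.500000.

E[X] = 9/2 = 4.500000.


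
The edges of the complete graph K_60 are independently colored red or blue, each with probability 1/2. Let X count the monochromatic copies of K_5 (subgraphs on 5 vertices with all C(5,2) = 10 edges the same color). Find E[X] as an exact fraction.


Let X = Σ_S X_S over the C(60, 5) = 5461512 subsets S of size 5, where X_S = 1 if the K_5 on S is monochromatic.
For a fixed S, the K_5 on S has C(5, 2) = 10 edges. P[all 10 edges red] = (1/2)^10, and likewise for blue, so P[monochromatic] = 2·(1/2)^10 = 2^{1 − 10} = 1/512.
By linearity of expectation: E[X] = C(60, 5) · 2^{1 − 10} = 5461512 · 1/512 = 682689/64.
Numerically: E[X] ≈ 10667.016.

E[X] = C(60,5)·2^(1−C(5,2)) = 682689/64 ≈ 10667.016.


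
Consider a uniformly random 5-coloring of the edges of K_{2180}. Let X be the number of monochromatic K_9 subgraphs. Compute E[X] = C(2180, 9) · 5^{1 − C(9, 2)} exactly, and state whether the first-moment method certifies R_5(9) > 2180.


E[X] = C(2180, 9) · 5^{1 − 36} = 3014145651459519573444800 · 5^{−35} = 3014145651459519573444800/2910383045673370361328125.
As a reduced fraction: E[X] = 120565826058380782937792/116415321826934814453125 ≈ 1.0356526.
Is E[X] < 1? NO.
Since E[X] ≥ 1, the first-moment bound is inconclusive at n = 2180; it does NOT by itself certify R_5(9) > 2180.

E[X] = 120565826058380782937792/116415321826934814453125 ≈ 1.0356526; E[X] ≥ 1; first-moment method inconclusive here.


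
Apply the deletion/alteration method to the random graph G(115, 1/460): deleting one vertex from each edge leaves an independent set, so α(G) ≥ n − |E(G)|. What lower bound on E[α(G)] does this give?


E[|E(G)|] = C(115, 2)·p = 6555 · (1/460) = 57/4.
E[α(G)] ≥ n − E[|E(G)|] = 115 − 57/4 = 403/4.
Numerically: ≈ 100.75000.
(This is only a lower bound; the true E[α(G)] may be larger.)

E[α(G)] ≥ 403/4 ≈ 100.75000.


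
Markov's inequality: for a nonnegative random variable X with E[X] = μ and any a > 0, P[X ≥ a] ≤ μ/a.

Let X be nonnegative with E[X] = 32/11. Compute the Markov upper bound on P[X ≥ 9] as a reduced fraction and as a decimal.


μ = E[X] = 32/11, a = 9.
Markov: P[X ≥ 9] ≤ μ/a = (32/11)/9 = 32/99.
Numerically: ≈ 0.32323.
(Since a = 9 > μ = 2.90909, the bound 32/99 is < 1 and informative.)

P[X ≥ 9] ≤ 32/99 ≈ 0.32323.


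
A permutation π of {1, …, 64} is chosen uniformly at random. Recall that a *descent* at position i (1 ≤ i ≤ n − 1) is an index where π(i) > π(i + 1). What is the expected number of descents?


Write X = Σ X_I over i = 1, …, 63, with X_I the indicator of one descent.
There are 63 indicators.
For each fixed i, the pair (π(i), π(i+1)) is a uniformly random ordered pair of distinct values from {1, …, 64}; by symmetry P[π(i) > π(i+1)] = 1/2.
By linearity: E[X] = 63 · (1/2) = (64 − 1) · (1/2) = 63/2 ≈ 31.500.

E[X] = 63/2 = 31.500.


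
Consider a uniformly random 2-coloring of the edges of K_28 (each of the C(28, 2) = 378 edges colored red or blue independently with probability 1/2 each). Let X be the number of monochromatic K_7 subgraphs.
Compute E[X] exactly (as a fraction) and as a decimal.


Let X = Σ_S X_S over the C(28, 7) = 1184040 subsets S of size 7, where X_S = 1 if the K_7 on S is monochromatic.
For a fixed S, the K_7 on S has C(7, 2) = 21 edges. P[all 21 edges red] = (1/2)^21, and likewise for blue, so P[monochromatic] = 2·(1/2)^21 = 2^{1 − 21} = 1/1048576.
By linearity: E[X] = C(28, 7) · 2^{1 − 21} = 1184040 · 1/1048576 = 148005/131072.
Numerically: E[X] ≈ 1.1292.

E[X] = C(28,7)·2^(1−C(7,2)) = 148005/131072 ≈ 1.1292.


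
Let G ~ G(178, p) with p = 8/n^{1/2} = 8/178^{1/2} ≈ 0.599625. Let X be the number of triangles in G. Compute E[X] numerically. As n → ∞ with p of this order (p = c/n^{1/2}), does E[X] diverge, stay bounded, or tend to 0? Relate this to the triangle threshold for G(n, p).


Number of potential triangles: C(178, 3) = 924176.
Each occurs with probability p³ ≈ (0.599625)³ ≈ 2.15595632e-01.
By linearity: E[X] = C(178, 3)·p³ ≈ 924176 · 2.15595632e-01 ≈ 199248.308698.
Since α = 1/2 < 1, p = c/n^{1/2} ≫ 1/n is above the triangle threshold p ~ 1/n. Asymptotically E[X] ~ (c³/6)·n^{3(1−α)} = (8³/6)·n^{1.5} → ∞; triangles are abundant w.h.p.

E[X] ≈ 199248.308698; in regime p = Θ(1/n^{1/2}) E[X] diverges (above the triangle threshold p ~ 1/n).


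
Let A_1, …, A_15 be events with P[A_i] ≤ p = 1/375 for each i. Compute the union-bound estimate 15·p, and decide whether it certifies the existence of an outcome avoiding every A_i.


Union bound: P[∪_{i=1}^{15} A_i] ≤ Σ_i P[A_i] ≤ 15·p = 15·(1/375) = 1/25.
Numerically: 1/25 ≈ 0.04000.
Is 1/25 < 1? YES.
Since P[∪ A_i] ≤ 1/25 < 1, the complement has P[∩ A_i^c] ≥ 1 − 1/25 = 24/25 > 0, so some outcome avoids every A_i.

15·p = 1/25 ≈ 0.04000; existence CERTIFIED by the union bound.


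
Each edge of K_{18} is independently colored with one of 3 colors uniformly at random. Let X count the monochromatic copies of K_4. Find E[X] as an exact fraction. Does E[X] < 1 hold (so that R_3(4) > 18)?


E[X] = C(18, 4) · 3^{1 − 6} = 3060 · 3^{−5} = 3060/243.
As a reduced fraction: E[X] = 340/27 ≈ 12.593.
Is E[X] < 1? NO.
Since E[X] ≥ 1, the first-moment bound is inconclusive at n = 18; it does NOT by itself certify R_3(4) > 18.

E[X] = 340/27 ≈ 12.593; E[X] ≥ 1; first-moment method inconclusive here.


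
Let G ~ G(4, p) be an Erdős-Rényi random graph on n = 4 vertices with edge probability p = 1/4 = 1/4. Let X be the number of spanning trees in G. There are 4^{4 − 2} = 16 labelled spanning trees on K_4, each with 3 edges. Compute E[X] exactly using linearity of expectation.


K_4 has 4^{4 − 2} = 16 labelled spanning trees.
For each such spanning tree H, let X_H = 1 if all 3 edges of H are present in G. Then P[X_H = 1] = p^{3} = (1/4)^{3} = 1/64.
Summing the indicators: E[X] = Σ_H E[X_H] = 16 · p^{3} = 16 · 1/64 = 1/4.
Numerically: E[X] ≈ 0.25.

E[X] = 16 · (1/4)^{3} = 1/4 ≈ 0.25.


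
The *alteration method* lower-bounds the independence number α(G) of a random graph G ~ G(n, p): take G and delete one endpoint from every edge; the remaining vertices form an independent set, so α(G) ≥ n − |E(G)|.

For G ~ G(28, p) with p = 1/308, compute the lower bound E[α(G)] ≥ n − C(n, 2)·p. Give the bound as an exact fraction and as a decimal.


E[|E(G)|] = C(28, 2)·p = 378 · (1/308) = 27/22.
E[α(G)] ≥ n − E[|E(G)|] = 28 − 27/22 = 589/22.
Numerically: ≈ 26.773.
(This is only a lower bound; the true E[α(G)] may be larger.)

E[α(G)] ≥ 589/22 ≈ 26.773.


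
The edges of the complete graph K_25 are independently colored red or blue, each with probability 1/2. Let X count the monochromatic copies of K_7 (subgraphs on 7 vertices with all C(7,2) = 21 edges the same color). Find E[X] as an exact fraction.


Let X = Σ_S X_S over the C(25, 7) = 480700 subsets S of size 7, where X_S = 1 if the K_7 on S is monochromatic.
For a fixed S, the K_7 on S has C(7, 2) = 21 edges. P[all 21 edges red] = (1/2)^21, and likewise for blue, so P[monochromatic] = 2·(1/2)^21 = 2^{1 − 21} = 1/1048576.
By linearity of expectation: E[X] = C(25, 7) · 2^{1 − 21} = 480700 · 1/1048576 = 120175/262144.
Numerically: E[X] ≈ 0.45843.

E[X] = C(25,7)·2^(1−C(7,2)) = 120175/262144 ≈ 0.45843.


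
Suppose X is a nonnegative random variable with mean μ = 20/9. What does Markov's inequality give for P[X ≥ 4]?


μ = E[X] = 20/9, a = 4.
Markov: P[X ≥ 4] ≤ μ/a = (20/9)/4 = 5/9.
Numerically: ≈ 0.556.
(Since a = 4 > μ = 2.222, the bound 5/9 is < 1 and informative.)

P[X ≥ 4] ≤ 5/9 ≈ 0.556.


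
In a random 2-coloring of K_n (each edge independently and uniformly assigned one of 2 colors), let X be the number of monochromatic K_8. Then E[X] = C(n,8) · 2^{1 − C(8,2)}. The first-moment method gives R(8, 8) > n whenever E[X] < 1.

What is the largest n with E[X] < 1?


We need C(n, 8) · 2^{1 − 28} < 1, i.e. C(n, 8) < 2^{28 − 1} = 134217728.
Check values of n near the boundary:
  n = 41: C(41, 8) = 95548245; 95548245 < 134217728? YES
  n = 42: C(42, 8) = 118030185; 118030185 < 134217728? YES
  n = 43: C(43, 8) = 145008513; 145008513 < 134217728? NO
The largest n with C(n, 8) < 134217728 is n = 42 (where E[X] = 118030185/134217728 ≈ 0.8794). Hence R(8, 8) > 42, i.e. R(8, 8) ≥ 43.

Largest n = 42; hence R(8, 8) > 42.


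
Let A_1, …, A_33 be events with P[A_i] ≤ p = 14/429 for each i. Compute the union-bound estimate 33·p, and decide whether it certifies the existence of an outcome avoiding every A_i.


Union bound: P[∪_{i=1}^{33} A_i] ≤ Σ_i P[A_i] ≤ 33·p = 33·(14/429) = 14/13.
Numerically: 14/13 ≈ 1.077.
Is 14/13 < 1? NO.
Since the bound 14/13 is ≥ 1, the union bound is uninformative here; it does NOT by itself certify existence.

33·p = 14/13 ≈ 1.077; existence NOT certified by the union bound.


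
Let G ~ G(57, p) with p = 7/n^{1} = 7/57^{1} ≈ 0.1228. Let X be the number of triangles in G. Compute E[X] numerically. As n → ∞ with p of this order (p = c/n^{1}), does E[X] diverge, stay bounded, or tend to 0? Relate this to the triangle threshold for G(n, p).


Number of potential triangles: C(57, 3) = 29260.
Each occurs with probability p³ ≈ (0.1228)³ ≈ 1.852122e-03.
By linearity: E[X] = C(57, 3)·p³ ≈ 29260 · 1.852122e-03 ≈ 54.1931.
Here α = 1, so p = 7/n is exactly at the triangle threshold p ~ 1/n. Asymptotically E[X] → c³/6 = 7³/6 = 343/6 ≈ 57.1667, a bounded constant. In this regime the triangle count is asymptotically Poisson(c³/6).

E[X] ≈ 54.1931; in regime p = Θ(1/n^{1}) E[X] stays bounded (at the triangle threshold p ~ 1/n).


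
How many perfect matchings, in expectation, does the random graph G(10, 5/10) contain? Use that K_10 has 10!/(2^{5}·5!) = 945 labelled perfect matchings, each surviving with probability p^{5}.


K_10 has 10!/(2^{5}·5!) = 945 labelled perfect matchings.
For each such perfect matching H, let X_H = 1 if all 5 edges of H are present in G. Then P[X_H = 1] = p^{5} = (1/2)^{5} = 1/32.
By linearity of expectation: E[X] = Σ_H E[X_H] = 945 · p^{5} = 945 · 1/32 = 945/32.
Numerically: E[X] ≈ 29.5312.

E[X] = 945 · (1/2)^{5} = 945/32 ≈ 29.5312.


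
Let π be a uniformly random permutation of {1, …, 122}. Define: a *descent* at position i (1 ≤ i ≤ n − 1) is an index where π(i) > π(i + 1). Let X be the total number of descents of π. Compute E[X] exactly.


Write X = Σ X_I over i = 1, …, 121, with X_I the indicator of one descent.
There are 121 indicators.
For each fixed i, the pair (π(i), π(i+1)) is a uniformly random ordered pair of distinct values from {1, …, 122}; by symmetry P[π(i) > π(i+1)] = 1/2.
By linearity: E[X] = 121 · (1/2) = (122 − 1) · (1/2) = 121/2 ≈ 60.500000.

E[X] = 121/2 = 60.500000.


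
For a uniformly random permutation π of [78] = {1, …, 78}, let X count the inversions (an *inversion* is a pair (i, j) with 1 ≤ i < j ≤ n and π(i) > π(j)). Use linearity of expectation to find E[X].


Write X = Σ X_I over the C(78, 2) = 3003 pairs i < j, with X_I the indicator of one inversion.
There are 3003 indicators.
For each fixed pair i < j, the values π(i) and π(j) are two distinct elements of {1, …, 78} in uniformly random order; by symmetry P[π(i) > π(j)] = 1/2.
By linearity: E[X] = 3003 · (1/2) = C(78, 2) · (1/2) = 3003/2 = 3003/2 ≈ 1501.500000.

E[X] = 3003/2 = 1501.500000.


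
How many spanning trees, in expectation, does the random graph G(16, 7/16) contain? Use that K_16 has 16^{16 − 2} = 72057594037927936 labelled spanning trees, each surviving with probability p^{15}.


K_16 has 16^{16 − 2} = 72057594037927936 labelled spanning trees.
For each such spanning tree H, let X_H = 1 if all 15 edges of H are present in G. Then P[X_H = 1] = p^{15} = (7/16)^{15} = 4747561509943/1152921504606846976.
By linearity: E[X] = Σ_H E[X_H] = 72057594037927936 · p^{15} = 72057594037927936 · 4747561509943/1152921504606846976 = 4747561509943/16.
Numerically: E[X] ≈ 2.96723e+11.

E[X] = 72057594037927936 · (7/16)^{15} = 4747561509943/16 ≈ 2.96723e+11.


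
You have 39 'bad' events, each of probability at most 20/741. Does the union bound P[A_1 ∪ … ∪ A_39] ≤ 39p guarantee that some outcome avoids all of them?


Union bound: P[∪_{i=1}^{39} A_i] ≤ Σ_i P[A_i] ≤ 39·p = 39·(20/741) = 20/19.
Numerically: 20/19 ≈ 1.053.
Is 20/19 < 1? NO.
Since the bound 20/19 is ≥ 1, the union bound is uninformative here; it does NOT by itself certify existence.

39·p = 20/19 ≈ 1.053; existence NOT certified by the union bound.


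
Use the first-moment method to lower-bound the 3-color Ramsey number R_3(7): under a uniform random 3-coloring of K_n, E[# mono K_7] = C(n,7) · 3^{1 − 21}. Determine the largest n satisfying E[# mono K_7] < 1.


We need C(n, 7) · 3^{1 − 21} < 1, i.e. C(n, 7) < 3^{21 − 1} = 3486784401.
Check values of n near the boundary:
  n = 79: C(79, 7) = 2898753715; 2898753715 < 3486784401? YES
  n = 80: C(80, 7) = 3176716400; 3176716400 < 3486784401? YES
  n = 81: C(81, 7) = 3477216600; 3477216600 < 3486784401? YES
  n = 82: C(82, 7) = 3801756816; 3801756816 < 3486784401? NO
  n = 83: C(83, 7) = 4151918628; 4151918628 < 3486784401? NO
  n = 84: C(84, 7) = 4529365776; 4529365776 < 3486784401? NO
The largest n with C(n, 7) < 3486784401 is n = 81 (where E[X] = 42928600/43046721 ≈ 0.997256). Hence R_3(7) > 81, i.e. R_3(7) ≥ 82.

Largest n = 81; hence R_3(7) > 81.


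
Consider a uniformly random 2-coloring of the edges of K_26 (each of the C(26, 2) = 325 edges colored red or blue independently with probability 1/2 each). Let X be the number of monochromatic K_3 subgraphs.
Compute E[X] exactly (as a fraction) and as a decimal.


Let X = Σ_S X_S over the C(26, 3) = 2600 subsets S of size 3, where X_S = 1 if the K_3 on S is monochromatic.
For a fixed S, the K_3 on S has C(3, 2) = 3 edges. P[all 3 edges red] = (1/2)^3, and likewise for blue, so P[monochromatic] = 2·(1/2)^3 = 2^{1 − 3} = 1/4.
By linearity: E[X] = C(26, 3) · 2^{1 − 3} = 2600 · 1/4 = 650.
Numerically: E[X] ≈ 650.00000.

E[X] = C(26,3)·2^(1−C(3,2)) = 650 ≈ 650.00000.


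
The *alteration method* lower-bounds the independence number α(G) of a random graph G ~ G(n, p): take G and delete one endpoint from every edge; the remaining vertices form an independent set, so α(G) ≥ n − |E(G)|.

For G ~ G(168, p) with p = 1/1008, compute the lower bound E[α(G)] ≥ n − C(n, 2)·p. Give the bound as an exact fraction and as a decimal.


E[|E(G)|] = C(168, 2)·p = 14028 · (1/1008) = 167/12.
E[α(G)] ≥ n − E[|E(G)|] = 168 − 167/12 = 1849/12.
Numerically: ≈ 154.083.
(This is only a lower bound; the true E[α(G)] may be larger.)

E[α(G)] ≥ 1849/12 ≈ 154.083.


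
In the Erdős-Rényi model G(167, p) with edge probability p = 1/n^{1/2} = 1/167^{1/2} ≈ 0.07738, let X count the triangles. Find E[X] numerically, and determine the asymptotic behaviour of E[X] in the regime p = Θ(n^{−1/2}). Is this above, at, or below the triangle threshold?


Number of potential triangles: C(167, 3) = 762355.
Each occurs with probability p³ ≈ (0.07738)³ ≈ 4.633672e-04.
By linearity: E[X] = C(167, 3)·p³ ≈ 762355 · 4.633672e-04 ≈ 353.2503.
Since α = 1/2 < 1, p = c/n^{1/2} ≫ 1/n is above the triangle threshold p ~ 1/n. Asymptotically E[X] ~ (c³/6)·n^{3(1−α)} = (1³/6)·n^{1.5} → ∞; triangles are abundant w.h.p.

E[X] ≈ 353.2503; in regime p = Θ(1/n^{1/2}) E[X] diverges (above the triangle threshold p ~ 1/n).


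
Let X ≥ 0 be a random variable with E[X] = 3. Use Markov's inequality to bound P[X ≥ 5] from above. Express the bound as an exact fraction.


μ = E[X] = 3, a = 5.
Markov: P[X ≥ 5] ≤ μ/a = (3)/5 = 3/5.
Numerically: ≈ 0.60000.
(Since a = 5 > μ = 3.00000, the bound 3/5 is < 1 and informative.)

P[X ≥ 5] ≤ 3/5 ≈ 0.60000.


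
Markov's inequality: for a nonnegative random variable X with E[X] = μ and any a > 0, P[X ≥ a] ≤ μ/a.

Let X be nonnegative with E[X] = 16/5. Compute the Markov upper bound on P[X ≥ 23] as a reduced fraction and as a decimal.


μ = E[X] = 16/5, a = 23.
Markov: P[X ≥ 23] ≤ μ/a = (16/5)/23 = 16/115.
Numerically: ≈ 0.139130.
(Since a = 23 > μ = 3.200000, the bound 16/115 is < 1 and informative.)

P[X ≥ 23] ≤ 16/115 ≈ 0.139130.


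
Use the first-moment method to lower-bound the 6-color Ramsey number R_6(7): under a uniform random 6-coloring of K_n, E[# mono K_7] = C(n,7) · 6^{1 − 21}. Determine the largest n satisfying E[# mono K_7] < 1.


We need C(n, 7) · 6^{1 − 21} < 1, i.e. C(n, 7) < 6^{21 − 1} = 3656158440062976.
Check values of n near the boundary:
  n = 566: C(566, 7) = 3557206237959440; 3557206237959440 < 3656158440062976? YES
  n = 567: C(567, 7) = 3601671315933933; 3601671315933933 < 3656158440062976? YES
  n = 568: C(568, 7) = 3646611956239704; 3646611956239704 < 3656158440062976? YES
  n = 569: C(569, 7) = 3692032389858348; 3692032389858348 < 3656158440062976? NO
  n = 570: C(570, 7) = 3737936877831720; 3737936877831720 < 3656158440062976? NO
  n = 571: C(571, 7) = 3784329711421830; 3784329711421830 < 3656158440062976? NO
The largest n with C(n, 7) < 3656158440062976 is n = 568 (where E[X] = 16882462760369/16926659444736 ≈ 0.997). Hence R_6(7) > 568, i.e. R_6(7) ≥ 569.

Largest n = 568; hence R_6(7) > 568.


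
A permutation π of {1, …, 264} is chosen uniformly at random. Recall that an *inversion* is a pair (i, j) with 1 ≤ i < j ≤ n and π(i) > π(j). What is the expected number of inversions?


Write X = Σ X_I over the C(264, 2) = 34716 pairs i < j, with X_I the indicator of one inversion.
There are 34716 indicators.
For each fixed pair i < j, the values π(i) and π(j) are two distinct elements of {1, …, 264} in uniformly random order; by symmetry P[π(i) > π(j)] = 1/2.
By linearity: E[X] = 34716 · (1/2) = C(264, 2) · (1/2) = 34716/2 = 17358 ≈ 17358.0000.

E[X] = 17358 = 17358.0000.


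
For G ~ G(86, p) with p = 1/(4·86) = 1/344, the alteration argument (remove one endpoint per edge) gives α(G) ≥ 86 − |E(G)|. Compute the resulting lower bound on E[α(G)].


E[|E(G)|] = C(86, 2)·p = 3655 · (1/344) = 85/8.
E[α(G)] ≥ n − E[|E(G)|] = 86 − 85/8 = 603/8.
Numerically: ≈ 75.375.
(This is only a lower bound; the true E[α(G)] may be larger.)

E[α(G)] ≥ 603/8 ≈ 75.375.


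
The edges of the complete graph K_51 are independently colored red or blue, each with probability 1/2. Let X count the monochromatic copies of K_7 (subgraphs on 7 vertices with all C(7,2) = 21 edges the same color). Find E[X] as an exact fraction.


Let X = Σ_S X_S over the C(51, 7) = 115775100 subsets S of size 7, where X_S = 1 if the K_7 on S is monochromatic.
For a fixed S, the K_7 on S has C(7, 2) = 21 edges. P[all 21 edges red] = (1/2)^21, and likewise for blue, so P[monochromatic] = 2·(1/2)^21 = 2^{1 − 21} = 1/1048576.
Summing: E[X] = C(51, 7) · 2^{1 − 21} = 115775100 · 1/1048576 = 28943775/262144.
Numerically: E[X] ≈ 110.4117.

E[X] = C(51,7)·2^(1−C(7,2)) = 28943775/262144 ≈ 110.4117.


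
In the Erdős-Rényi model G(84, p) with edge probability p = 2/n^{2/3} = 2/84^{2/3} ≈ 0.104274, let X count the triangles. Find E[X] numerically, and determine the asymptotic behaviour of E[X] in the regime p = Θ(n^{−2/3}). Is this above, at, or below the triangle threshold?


Number of potential triangles: C(84, 3) = 95284.
Each occurs with probability p³ ≈ (0.104274)³ ≈ 1.13378685e-03.
By linearity: E[X] = C(84, 3)·p³ ≈ 95284 · 1.13378685e-03 ≈ 108.031746.
Since α = 2/3 < 1, p = c/n^{2/3} ≫ 1/n is above the triangle threshold p ~ 1/n. Asymptotically E[X] ~ (c³/6)·n^{3(1−α)} = (2³/6)·n^{1} → ∞; triangles are abundant w.h.p.

E[X] ≈ 108.031746; in regime p = Θ(1/n^{2/3}) E[X] diverges (above the triangle threshold p ~ 1/n).


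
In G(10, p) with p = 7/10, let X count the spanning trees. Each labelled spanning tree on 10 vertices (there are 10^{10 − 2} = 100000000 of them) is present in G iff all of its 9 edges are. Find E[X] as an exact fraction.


K_10 has 10^{10 − 2} = 100000000 labelled spanning trees.
For each such spanning tree H, let X_H = 1 if all 9 edges of H are present in G. Then P[X_H = 1] = p^{9} = (7/10)^{9} = 40353607/1000000000.
By linearity of expectation: E[X] = Σ_H E[X_H] = 100000000 · p^{9} = 100000000 · 40353607/1000000000 = 40353607/10.
Numerically: E[X] ≈ 4.04e+06.

E[X] = 100000000 · (7/10)^{9} = 40353607/10 ≈ 4.04e+06.


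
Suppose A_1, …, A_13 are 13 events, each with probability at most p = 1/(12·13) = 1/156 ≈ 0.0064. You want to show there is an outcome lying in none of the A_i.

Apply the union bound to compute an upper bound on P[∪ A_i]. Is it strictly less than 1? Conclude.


Union bound: P[∪_{i=1}^{13} A_i] ≤ Σ_i P[A_i] ≤ 13·p = 13·(1/156) = 1/12.
Numerically: 1/12 ≈ 0.0833.
Is 1/12 < 1? YES.
Since P[∪ A_i] ≤ 1/12 < 1, the complement has P[∩ A_i^c] ≥ 1 − 1/12 = 11/12 > 0, so some outcome avoids every A_i.

13·p = 1/12 ≈ 0.0833; existence CERTIFIED by the union bound.


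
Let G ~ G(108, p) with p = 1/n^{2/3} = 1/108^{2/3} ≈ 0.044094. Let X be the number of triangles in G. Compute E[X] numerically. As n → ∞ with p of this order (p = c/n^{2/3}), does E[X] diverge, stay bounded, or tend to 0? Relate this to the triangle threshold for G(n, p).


Number of potential triangles: C(108, 3) = 204156.
Each occurs with probability p³ ≈ (0.044094)³ ≈ 8.5733882e-05.
By linearity: E[X] = C(108, 3)·p³ ≈ 204156 · 8.5733882e-05 ≈ 17.50309.
Since α = 2/3 < 1, p = c/n^{2/3} ≫ 1/n is above the triangle threshold p ~ 1/n. Asymptotically E[X] ~ (c³/6)·n^{3(1−α)} = (1³/6)·n^{1} → ∞; triangles are abundant w.h.p.

E[X] ≈ 17.50309; in regime p = Θ(1/n^{2/3}) E[X] diverges (above the triangle threshold p ~ 1/n).


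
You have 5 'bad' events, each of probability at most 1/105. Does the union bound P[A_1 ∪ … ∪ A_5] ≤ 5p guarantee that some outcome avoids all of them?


Union bound: P[∪_{i=1}^{5} A_i] ≤ Σ_i P[A_i] ≤ 5·p = 5·(1/105) = 1/21.
Numerically: 1/21 ≈ 0.047619.
Is 1/21 < 1? YES.
Since P[∪ A_i] ≤ 1/21 < 1, the complement has P[∩ A_i^c] ≥ 1 − 1/21 = 20/21 > 0, so some outcome avoids every A_i.

5·p = 1/21 ≈ 0.047619; existence CERTIFIED by the union bound.


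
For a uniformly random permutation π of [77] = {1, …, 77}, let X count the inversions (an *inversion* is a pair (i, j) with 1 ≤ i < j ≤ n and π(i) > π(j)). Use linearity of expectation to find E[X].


Write X = Σ X_I over the C(77, 2) = 2926 pairs i < j, with X_I the indicator of one inversion.
There are 2926 indicators.
For each fixed pair i < j, the values π(i) and π(j) are two distinct elements of {1, …, 77} in uniformly random order; by symmetry P[π(i) > π(j)] = 1/2.
By linearity: E[X] = 2926 · (1/2) = C(77, 2) · (1/2) = 2926/2 = 1463 ≈ 1463.00000.

E[X] = 1463 = 1463.00000.


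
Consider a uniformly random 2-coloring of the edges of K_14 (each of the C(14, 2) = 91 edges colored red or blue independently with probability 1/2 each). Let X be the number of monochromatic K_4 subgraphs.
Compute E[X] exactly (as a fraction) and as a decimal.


Let X = Σ_S X_S over the C(14, 4) = 1001 subsets S of size 4, where X_S = 1 if the K_4 on S is monochromatic.
For a fixed S, the K_4 on S has C(4, 2) = 6 edges. P[all 6 edges red] = (1/2)^6, and likewise for blue, so P[monochromatic] = 2·(1/2)^6 = 2^{1 − 6} = 1/32.
By linearity of expectation: E[X] = C(14, 4) · 2^{1 − 6} = 1001 · 1/32 = 1001/32.
Numerically: E[X] ≈ 31.281250.

E[X] = C(14,4)·2^(1−C(4,2)) = 1001/32 ≈ 31.281250.


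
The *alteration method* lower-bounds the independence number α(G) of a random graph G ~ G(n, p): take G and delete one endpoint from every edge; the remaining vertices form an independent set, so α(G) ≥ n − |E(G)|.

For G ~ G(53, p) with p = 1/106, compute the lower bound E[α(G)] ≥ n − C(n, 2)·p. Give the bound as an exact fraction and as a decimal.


E[|E(G)|] = C(53, 2)·p = 1378 · (1/106) = 13.
E[α(G)] ≥ n − E[|E(G)|] = 53 − 13 = 40.
Numerically: ≈ 40.000000.
(This is only a lower bound; the true E[α(G)] may be larger.)

E[α(G)] ≥ 40 ≈ 40.000000.


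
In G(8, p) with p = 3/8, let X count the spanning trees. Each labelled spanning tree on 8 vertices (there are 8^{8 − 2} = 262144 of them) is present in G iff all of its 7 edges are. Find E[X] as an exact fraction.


K_8 has 8^{8 − 2} = 262144 labelled spanning trees.
For each such spanning tree H, let X_H = 1 if all 7 edges of H are present in G. Then P[X_H = 1] = p^{7} = (3/8)^{7} = 2187/2097152.
Summing the indicators: E[X] = Σ_H E[X_H] = 262144 · p^{7} = 262144 · 2187/2097152 = 2187/8.
Numerically: E[X] ≈ 273.

E[X] = 262144 · (3/8)^{7} = 2187/8 ≈ 273.


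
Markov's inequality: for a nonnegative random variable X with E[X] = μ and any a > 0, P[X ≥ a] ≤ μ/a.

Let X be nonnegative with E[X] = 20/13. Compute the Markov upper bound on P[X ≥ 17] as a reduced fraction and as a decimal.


μ = E[X] = 20/13, a = 17.
Markov: P[X ≥ 17] ≤ μ/a = (20/13)/17 = 20/221.
Numerically: ≈ 0.0905.
(Since a = 17 > μ = 1.5385, the bound 20/221 is < 1 and informative.)

P[X ≥ 17] ≤ 20/221 ≈ 0.0905.


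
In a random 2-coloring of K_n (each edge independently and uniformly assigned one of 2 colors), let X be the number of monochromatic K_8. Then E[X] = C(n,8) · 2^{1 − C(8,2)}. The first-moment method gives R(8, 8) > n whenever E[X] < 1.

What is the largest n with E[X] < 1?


We need C(n, 8) · 2^{1 − 28} < 1, i.e. C(n, 8) < 2^{28 − 1} = 134217728.
Check values of n near the boundary:
  n = 39: C(39, 8) = 61523748; 61523748 < 134217728? YES
  n = 40: C(40, 8) = 76904685; 76904685 < 134217728? YES
  n = 41: C(41, 8) = 95548245; 95548245 < 134217728? YES
  n = 42: C(42, 8) = 118030185; 118030185 < 134217728? YES
  n = 43: C(43, 8) = 145008513; 145008513 < 134217728? NO
The largest n with C(n, 8) < 134217728 is n = 42 (where E[X] = 118030185/134217728 ≈ 0.879). Hence R(8, 8) > 42, i.e. R(8, 8) ≥ 43.

Largest n = 42; hence R(8, 8) > 42.


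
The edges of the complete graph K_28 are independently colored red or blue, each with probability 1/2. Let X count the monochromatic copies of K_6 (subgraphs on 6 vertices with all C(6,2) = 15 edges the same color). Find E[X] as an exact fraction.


Let X = Σ_S X_S over the C(28, 6) = 376740 subsets S of size 6, where X_S = 1 if the K_6 on S is monochromatic.
For a fixed S, the K_6 on S has C(6, 2) = 15 edges. P[all 15 edges red] = (1/2)^15, and likewise for blue, so P[monochromatic] = 2·(1/2)^15 = 2^{1 − 15} = 1/16384.
By linearity: E[X] = C(28, 6) · 2^{1 − 15} = 376740 · 1/16384 = 94185/4096.
Numerically: E[X] ≈ 22.9944.

E[X] = C(28,6)·2^(1−C(6,2)) = 94185/4096 ≈ 22.9944.


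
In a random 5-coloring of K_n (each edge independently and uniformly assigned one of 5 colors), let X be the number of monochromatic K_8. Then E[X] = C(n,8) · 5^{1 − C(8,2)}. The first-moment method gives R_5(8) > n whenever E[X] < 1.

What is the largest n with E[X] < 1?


We need C(n, 8) · 5^{1 − 28} < 1, i.e. C(n, 8) < 5^{28 − 1} = 7450580596923828125.
Check values of n near the boundary:
  n = 857: C(857, 8) = 6983854138365964575; 6983854138365964575 < 7450580596923828125? YES
  n = 858: C(858, 8) = 7049584530256467771; 7049584530256467771 < 7450580596923828125? YES
  n = 859: C(859, 8) = 7115855595170747139; 7115855595170747139 < 7450580596923828125? YES
  n = 860: C(860, 8) = 7182671140665308145; 7182671140665308145 < 7450580596923828125? YES
  n = 861: C(861, 8) = 7250034996615275865; 7250034996615275865 < 7450580596923828125? YES
  n = 862: C(862, 8) = 7317951015318931845; 7317951015318931845 < 7450580596923828125? YES
  n = 863: C(863, 8) = 7386423071602617757; 7386423071602617757 < 7450580596923828125? YES
  n = 864: C(864, 8) = 7455455062926006708; 7455455062926006708 < 7450580596923828125? NO
The largest n with C(n, 8) < 7450580596923828125 is n = 863 (where E[X] = 7386423071602617757/7450580596923828125 ≈ 0.9914). Hence R_5(8) > 863, i.e. R_5(8) ≥ 864.

Largest n = 863; hence R_5(8) > 863.


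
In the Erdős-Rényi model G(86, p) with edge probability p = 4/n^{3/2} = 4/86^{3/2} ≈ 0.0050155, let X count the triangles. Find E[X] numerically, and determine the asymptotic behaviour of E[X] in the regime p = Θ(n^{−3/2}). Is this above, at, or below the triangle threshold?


Number of potential triangles: C(86, 3) = 102340.
Each occurs with probability p³ ≈ (0.0050155)³ ≈ 1.2616443e-07.
By linearity: E[X] = C(86, 3)·p³ ≈ 102340 · 1.2616443e-07 ≈ 0.01291.
Since α = 3/2 > 1, p = c/n^{3/2} = o(1/n) is below the triangle threshold p ~ 1/n. Asymptotically E[X] ~ (c³/6)·n^{3(1−α)} = (4³/6)·n^{-1.5} → 0, so by Markov's inequality G has no triangles w.h.p.

E[X] ≈ 0.01291; in regime p = Θ(1/n^{3/2}) E[X] tends to 0 (below the triangle threshold p ~ 1/n).


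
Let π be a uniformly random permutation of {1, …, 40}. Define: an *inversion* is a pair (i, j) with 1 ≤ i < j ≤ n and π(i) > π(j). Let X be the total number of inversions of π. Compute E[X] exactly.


Write X = Σ X_I over the C(40, 2) = 780 pairs i < j, with X_I the indicator of one inversion.
There are 780 indicators.
For each fixed pair i < j, the values π(i) and π(j) are two distinct elements of {1, …, 40} in uniformly random order; by symmetry P[π(i) > π(j)] = 1/2.
By linearity: E[X] = 780 · (1/2) = C(40, 2) · (1/2) = 780/2 = 390 ≈ 390.0000.

E[X] = 390 = 390.0000.


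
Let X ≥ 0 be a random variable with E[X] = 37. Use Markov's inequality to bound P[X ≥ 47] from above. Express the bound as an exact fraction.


μ = E[X] = 37, a = 47.
Markov: P[X ≥ 47] ≤ μ/a = (37)/47 = 37/47.
Numerically: ≈ 0.7872.
(Since a = 47 > μ = 37.0000, the bound 37/47 is < 1 and informative.)

P[X ≥ 47] ≤ 37/47 ≈ 0.7872.


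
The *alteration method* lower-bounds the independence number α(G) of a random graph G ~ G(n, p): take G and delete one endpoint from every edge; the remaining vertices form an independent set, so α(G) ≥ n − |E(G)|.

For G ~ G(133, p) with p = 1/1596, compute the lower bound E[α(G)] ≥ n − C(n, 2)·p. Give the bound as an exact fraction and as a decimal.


E[|E(G)|] = C(133, 2)·p = 8778 · (1/1596) = 11/2.
E[α(G)] ≥ n − E[|E(G)|] = 133 − 11/2 = 255/2.
Numerically: ≈ 127.500000.
(This is only a lower bound; the true E[α(G)] may be larger.)

E[α(G)] ≥ 255/2 ≈ 127.500000.


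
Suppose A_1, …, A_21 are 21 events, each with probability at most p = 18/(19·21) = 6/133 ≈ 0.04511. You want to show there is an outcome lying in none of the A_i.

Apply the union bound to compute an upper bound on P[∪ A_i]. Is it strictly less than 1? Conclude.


Union bound: P[∪_{i=1}^{21} A_i] ≤ Σ_i P[A_i] ≤ 21·p = 21·(6/133) = 18/19.
Numerically: 18/19 ≈ 0.94737.
Is 18/19 < 1? YES.
Since P[∪ A_i] ≤ 18/19 < 1, the complement has P[∩ A_i^c] ≥ 1 − 18/19 = 1/19 > 0, so some outcome avoids every A_i.

21·p = 18/19 ≈ 0.94737; existence CERTIFIED by the union bound.


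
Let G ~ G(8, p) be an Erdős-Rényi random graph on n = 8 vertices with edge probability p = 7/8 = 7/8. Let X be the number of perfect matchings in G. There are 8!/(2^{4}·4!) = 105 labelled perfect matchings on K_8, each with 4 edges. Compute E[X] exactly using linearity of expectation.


K_8 has 8!/(2^{4}·4!) = 105 labelled perfect matchings.
For each such perfect matching H, let X_H = 1 if all 4 edges of H are present in G. Then P[X_H = 1] = p^{4} = (7/8)^{4} = 2401/4096.
By linearity of expectation: E[X] = Σ_H E[X_H] = 105 · p^{4} = 105 · 2401/4096 = 252105/4096.
Numerically: E[X] ≈ 61.549.

E[X] = 105 · (7/8)^{4} = 252105/4096 ≈ 61.549.


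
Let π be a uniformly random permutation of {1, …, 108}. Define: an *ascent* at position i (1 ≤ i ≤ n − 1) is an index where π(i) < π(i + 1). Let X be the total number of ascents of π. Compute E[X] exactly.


Write X = Σ X_I over i = 1, …, 107, with X_I the indicator of one ascent.
There are 107 indicators.
For each fixed i, the pair (π(i), π(i+1)) is a uniformly random ordered pair of distinct values from {1, …, 108}; by symmetry P[π(i) < π(i+1)] = 1/2.
By linearity: E[X] = 107 · (1/2) = (108 − 1) · (1/2) = 107/2 ≈ 53.500000.

E[X] = 107/2 = 53.500000.


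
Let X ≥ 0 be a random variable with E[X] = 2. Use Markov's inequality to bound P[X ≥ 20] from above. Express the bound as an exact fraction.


μ = E[X] = 2, a = 20.
Markov: P[X ≥ 20] ≤ μ/a = (2)/20 = 1/10.
Numerically: ≈ 0.1000.
(Since a = 20 > μ = 2.0000, the bound 1/10 is < 1 and informative.)

P[X ≥ 20] ≤ 1/10 ≈ 0.1000.


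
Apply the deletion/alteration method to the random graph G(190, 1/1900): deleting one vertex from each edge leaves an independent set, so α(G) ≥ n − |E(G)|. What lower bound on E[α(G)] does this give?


E[|E(G)|] = C(190, 2)·p = 17955 · (1/1900) = 189/20.
E[α(G)] ≥ n − E[|E(G)|] = 190 − 189/20 = 3611/20.
Numerically: ≈ 180.550.
(This is only a lower bound; the true E[α(G)] may be larger.)

E[α(G)] ≥ 3611/20 ≈ 180.550.


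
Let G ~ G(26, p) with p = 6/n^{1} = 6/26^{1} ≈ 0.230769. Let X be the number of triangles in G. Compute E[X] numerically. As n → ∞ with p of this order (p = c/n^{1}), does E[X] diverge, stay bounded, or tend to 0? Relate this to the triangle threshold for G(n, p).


Number of potential triangles: C(26, 3) = 2600.
Each occurs with probability p³ ≈ (0.230769)³ ≈ 1.22894857e-02.
By linearity: E[X] = C(26, 3)·p³ ≈ 2600 · 1.22894857e-02 ≈ 31.952663.
Here α = 1, so p = 6/n is exactly at the triangle threshold p ~ 1/n. Asymptotically E[X] → c³/6 = 6³/6 = 36 ≈ 36.000000, a bounded constant. In this regime the triangle count is asymptotically Poisson(c³/6).

E[X] ≈ 31.952663; in regime p = Θ(1/n^{1}) E[X] stays bounded (at the triangle threshold p ~ 1/n).


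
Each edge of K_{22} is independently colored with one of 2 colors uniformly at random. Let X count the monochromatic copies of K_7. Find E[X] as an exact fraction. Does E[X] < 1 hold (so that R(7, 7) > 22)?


E[X] = C(22, 7) · 2^{1 − 21} = 170544 · 2^{−20} = 170544/1048576.
As a reduced fraction: E[X] = 10659/65536 ≈ 0.162643.
Is E[X] < 1? YES.
Since E[X] < 1, there exists a 2-coloring of K_{22} with no monochromatic K_7; hence R(7, 7) > 22.

E[X] = 10659/65536 ≈ 0.162643; E[X] < 1, so R(7, 7) > 22.


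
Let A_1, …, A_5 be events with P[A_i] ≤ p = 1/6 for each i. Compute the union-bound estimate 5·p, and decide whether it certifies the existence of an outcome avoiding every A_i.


Union bound: P[∪_{i=1}^{5} A_i] ≤ Σ_i P[A_i] ≤ 5·p = 5·(1/6) = 5/6.
Numerically: 5/6 ≈ 0.833333.
Is 5/6 < 1? YES.
Since P[∪ A_i] ≤ 5/6 < 1, the complement has P[∩ A_i^c] ≥ 1 − 5/6 = 1/6 > 0, so some outcome avoids every A_i.

5·p = 5/6 ≈ 0.833333; existence CERTIFIED by the union bound.


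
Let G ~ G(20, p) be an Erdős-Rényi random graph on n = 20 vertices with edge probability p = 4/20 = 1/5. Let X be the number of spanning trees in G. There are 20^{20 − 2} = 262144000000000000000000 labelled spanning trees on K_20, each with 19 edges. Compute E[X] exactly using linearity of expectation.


K_20 has 20^{20 − 2} = 262144000000000000000000 labelled spanning trees.
For each such spanning tree H, let X_H = 1 if all 19 edges of H are present in G. Then P[X_H = 1] = p^{19} = (1/5)^{19} = 1/19073486328125.
By linearity of expectation: E[X] = Σ_H E[X_H] = 262144000000000000000000 · p^{19} = 262144000000000000000000 · 1/19073486328125 = 68719476736/5.
Numerically: E[X] ≈ 1.3744e+10.

E[X] = 262144000000000000000000 · (1/5)^{19} = 68719476736/5 ≈ 1.3744e+10.


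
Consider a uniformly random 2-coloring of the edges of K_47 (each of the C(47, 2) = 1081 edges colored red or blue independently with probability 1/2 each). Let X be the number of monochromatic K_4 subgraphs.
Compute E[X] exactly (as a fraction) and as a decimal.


Let X = Σ_S X_S over the C(47, 4) = 178365 subsets S of size 4, where X_S = 1 if the K_4 on S is monochromatic.
For a fixed S, the K_4 on S has C(4, 2) = 6 edges. P[all 6 edges red] = (1/2)^6, and likewise for blue, so P[monochromatic] = 2·(1/2)^6 = 2^{1 − 6} = 1/32.
By linearity: E[X] = C(47, 4) · 2^{1 − 6} = 178365 · 1/32 = 178365/32.
Numerically: E[X] ≈ 5573.906.

E[X] = C(47,4)·2^(1−C(4,2)) = 178365/32 ≈ 5573.906.


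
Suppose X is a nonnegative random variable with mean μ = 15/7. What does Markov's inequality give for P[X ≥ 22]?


μ = E[X] = 15/7, a = 22.
Markov: P[X ≥ 22] ≤ μ/a = (15/7)/22 = 15/154.
Numerically: ≈ 0.0974.
(Since a = 22 > μ = 2.1429, the bound 15/154 is < 1 and informative.)

P[X ≥ 22] ≤ 15/154 ≈ 0.0974.


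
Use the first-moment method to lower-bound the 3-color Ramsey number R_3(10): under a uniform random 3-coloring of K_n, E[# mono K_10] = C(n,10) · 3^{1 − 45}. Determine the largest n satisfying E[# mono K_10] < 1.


We need C(n, 10) · 3^{1 − 45} < 1, i.e. C(n, 10) < 3^{45 − 1} = 984770902183611232881.
Check values of n near the boundary:
  n = 570: C(570, 10) = 921524823451961408691; 921524823451961408691 < 984770902183611232881? YES
  n = 571: C(571, 10) = 937951290893172842001; 937951290893172842001 < 984770902183611232881? YES
  n = 572: C(572, 10) = 954640815642161682606; 954640815642161682606 < 984770902183611232881? YES
  n = 573: C(573, 10) = 971597135635805762226; 971597135635805762226 < 984770902183611232881? YES
  n = 574: C(574, 10) = 988824035203816502691; 988824035203816502691 < 984770902183611232881? NO
  n = 575: C(575, 10) = 1006325345561406175305; 1006325345561406175305 < 984770902183611232881? NO
The largest n with C(n, 10) < 984770902183611232881 is n = 573 (where E[X] = 35985079097622435638/36472996377170786403 ≈ 0.9866). Hence R_3(10) > 573, i.e. R_3(10) ≥ 574.

Largest n = 573; hence R_3(10) > 573.


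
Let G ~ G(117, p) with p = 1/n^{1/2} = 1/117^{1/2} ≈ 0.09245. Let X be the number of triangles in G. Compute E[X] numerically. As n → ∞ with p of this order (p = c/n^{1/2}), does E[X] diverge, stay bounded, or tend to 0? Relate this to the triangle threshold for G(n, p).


Number of potential triangles: C(117, 3) = 260130.
Each occurs with probability p³ ≈ (0.09245)³ ≈ 7.90171220e-04.
By linearity: E[X] = C(117, 3)·p³ ≈ 260130 · 7.90171220e-04 ≈ 205.547239.
Since α = 1/2 < 1, p = c/n^{1/2} ≫ 1/n is above the triangle threshold p ~ 1/n. Asymptotically E[X] ~ (c³/6)·n^{3(1−α)} = (1³/6)·n^{1.5} → ∞; triangles are abundant w.h.p.

E[X] ≈ 205.547239; in regime p = Θ(1/n^{1/2}) E[X] diverges (above the triangle threshold p ~ 1/n).


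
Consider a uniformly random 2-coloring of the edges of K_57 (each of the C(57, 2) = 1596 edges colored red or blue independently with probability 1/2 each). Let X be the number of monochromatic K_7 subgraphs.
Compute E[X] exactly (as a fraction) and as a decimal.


Let X = Σ_S X_S over the C(57, 7) = 264385836 subsets S of size 7, where X_S = 1 if the K_7 on S is monochromatic.
For a fixed S, the K_7 on S has C(7, 2) = 21 edges. P[all 21 edges red] = (1/2)^21, and likewise for blue, so P[monochromatic] = 2·(1/2)^21 = 2^{1 − 21} = 1/1048576.
Summing: E[X] = C(57, 7) · 2^{1 − 21} = 264385836 · 1/1048576 = 66096459/262144.
Numerically: E[X] ≈ 252.137981.

E[X] = C(57,7)·2^(1−C(7,2)) = 66096459/262144 ≈ 252.137981.
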